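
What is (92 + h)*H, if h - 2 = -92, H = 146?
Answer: 292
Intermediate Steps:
h = -90 (h = 2 - 92 = -90)
(92 + h)*H = (92 - 90)*146 = 2*146 = 292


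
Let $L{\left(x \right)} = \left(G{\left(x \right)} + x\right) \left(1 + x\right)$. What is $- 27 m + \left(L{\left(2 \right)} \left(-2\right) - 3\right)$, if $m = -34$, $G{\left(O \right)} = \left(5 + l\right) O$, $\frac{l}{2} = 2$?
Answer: $795$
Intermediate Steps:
$l = 4$ ($l = 2 \cdot 2 = 4$)
$G{\left(O \right)} = 9 O$ ($G{\left(O \right)} = \left(5 + 4\right) O = 9 O$)
$L{\left(x \right)} = 10 x \left(1 + x\right)$ ($L{\left(x \right)} = \left(9 x + x\right) \left(1 + x\right) = 10 x \left(1 + x\right)$)
$- 27 m + \left(L{\left(2 \right)} \left(-2\right) - 3\right) = \left(-27\right) \left(-34\right) + \left(10 \cdot 2 \left(1 + 2\right) \left(-2\right) - 3\right) = 918 + \left(10 \cdot 2 \cdot 3 \left(-2\right) - 3\right) = 918 + \left(60 \left(-2\right) - 3\right) = 918 - 123 = 795$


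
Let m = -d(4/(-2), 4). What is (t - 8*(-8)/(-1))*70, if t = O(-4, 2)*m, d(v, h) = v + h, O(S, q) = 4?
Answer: -5040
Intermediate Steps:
d(v, h) = h + v
m = -2 (m = -(4 + 4/(-2)) = -(4 + 4*(-½)) = -(4 - 2) = -1*2 = -2)
t = -8 (t = 4*(-2) = -8)
(t - 8*(-8)/(-1))*70 = (-8 - 8*(-8)/(-1))*70 = (-8 + 64*(-1))*70 = (-8 - 64)*70 = -72*70 = -5040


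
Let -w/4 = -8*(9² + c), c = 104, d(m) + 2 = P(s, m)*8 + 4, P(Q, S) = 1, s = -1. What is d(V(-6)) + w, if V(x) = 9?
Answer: 5930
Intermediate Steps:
d(m) = 10 (d(m) = -2 + (1*8 + 4) = -2 + (8 + 4) = -2 + 12 = 10)
w = 5920 (w = -(-32)*(9² + 104) = -(-32)*(81 + 104) = -(-32)*185 = -4*(-1480) = 5920)
d(V(-6)) + w = 10 + 5920 = 5930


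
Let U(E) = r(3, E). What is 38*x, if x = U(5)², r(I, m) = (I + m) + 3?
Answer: 4598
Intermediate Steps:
r(I, m) = 3 + I + m
U(E) = 6 + E (U(E) = 3 + 3 + E = 6 + E)
x = 121 (x = (6 + 5)² = 11² = 121)
38*x = 38*121 = 4598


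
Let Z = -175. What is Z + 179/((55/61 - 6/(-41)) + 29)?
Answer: -12703571/75150 ≈ -169.04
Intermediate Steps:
Z + 179/((55/61 - 6/(-41)) + 29) = -175 + 179/((55/61 - 6/(-41)) + 29) = -175 + 179/((55*(1/61) - 6*(-1/41)) + 29) = -175 + 179/((55/61 + 6/41) + 29) = -175 + 179/(2621/2501 + 29) = -175 + 179/(75150/2501) = -175 + (2501/75150)*179 = -175 + 447679/75150 = -12703571/75150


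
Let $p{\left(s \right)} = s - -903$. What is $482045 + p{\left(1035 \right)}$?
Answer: $483983$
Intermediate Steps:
$p{\left(s \right)} = 903 + s$ ($p{\left(s \right)} = s + 903 = 903 + s$)
$482045 + p{\left(1035 \right)} = 482045 + \left(903 + 1035\right) = 482045 + 1938 = 483983$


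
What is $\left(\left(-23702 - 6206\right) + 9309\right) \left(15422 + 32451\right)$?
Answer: $-986135927$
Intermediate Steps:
$\left(\left(-23702 - 6206\right) + 9309\right) \left(15422 + 32451\right) = \left(\left(-23702 - 6206\right) + 9309\right) 47873 = \left(-29908 + 9309\right) 47873 = \left(-20599\right) 47873 = -986135927$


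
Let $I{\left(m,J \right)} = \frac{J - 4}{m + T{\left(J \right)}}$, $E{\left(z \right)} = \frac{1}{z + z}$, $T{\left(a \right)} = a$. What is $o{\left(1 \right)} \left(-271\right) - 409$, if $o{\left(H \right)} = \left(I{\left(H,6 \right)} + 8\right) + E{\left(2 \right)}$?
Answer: $- \frac{76221}{28} \approx -2722.2$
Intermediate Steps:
$E{\left(z \right)} = \frac{1}{2 z}$
$I{\left(m,J \right)} = \frac{-4 + J}{J + m}$ ($I{\left(m,J \right)} = \frac{J - 4}{m + J} = \frac{-4 + J}{J + m}$)
$o{\left(H \right)} = \frac{33}{4} + \frac{2}{6 + H}$ ($o{\left(H \right)} = \left(\frac{-4 + 6}{6 + H} + 8\right) + \frac{1}{2 \cdot 2} = \left(\frac{1}{6 + H} 2 + 8\right) + \frac{1}{2} \cdot \frac{1}{2} = \left(\frac{2}{6 + H} + 8\right) + \frac{1}{4} = \left(8 + \frac{2}{6 + H}\right) + \frac{1}{4} = \frac{33}{4} + \frac{2}{6 + H}$)
$o{\left(1 \right)} \left(-271\right) - 409 = \frac{206 + 33 \cdot 1}{4 \left(6 + 1\right)} \left(-271\right) - 409 = \frac{206 + 33}{4 \cdot 7} \left(-271\right) - 409 = \frac{1}{4} \cdot \frac{1}{7} \cdot 239 \left(-271\right) - 409 = \frac{239}{28} \left(-271\right) - 409 = - \frac{64769}{28} - 409 = - \frac{76221}{28}$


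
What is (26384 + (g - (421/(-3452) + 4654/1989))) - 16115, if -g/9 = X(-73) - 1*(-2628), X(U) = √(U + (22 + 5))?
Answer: -7069483151/528156 - 9*I*√46 ≈ -13385.0 - 61.041*I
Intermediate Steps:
X(U) = √(27 + U) (X(U) = √(U + 27) = √(27 + U))
g = -23652 - 9*I*√46 (g = -9*(√(27 - 73) - 1*(-2628)) = -9*(√(-46) + 2628) = -9*(I*√46 + 2628) = -9*(2628 + I*√46) = -23652 - 9*I*√46 ≈ -23652.0 - 61.041*I)
(26384 + (g - (421/(-3452) + 4654/1989))) - 16115 = (26384 + ((-23652 - 9*I*√46) - (421/(-3452) + 4654/1989))) - 16115 = (26384 + ((-23652 - 9*I*√46) - (421*(-1/3452) + 4654*(1/1989)))) - 16115 = (26384 + ((-23652 - 9*I*√46) - (-421/3452 + 358/153))) - 16115 = (26384 + ((-23652 - 9*I*√46) - 1*1171403/528156)) - 16115 = (26384 + ((-23652 - 9*I*√46) - 1171403/528156)) - 16115 = (26384 + (-12493117115/528156 - 9*I*√46)) - 16115 = (1441750789/528156 - 9*I*√46) - 16115 = -7069483151/528156 - 9*I*√46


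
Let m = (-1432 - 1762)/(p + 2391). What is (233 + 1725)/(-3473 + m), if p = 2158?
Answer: -8906942/15801871 ≈ -0.56366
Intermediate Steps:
m = -3194/4549 (m = (-1432 - 1762)/(2158 + 2391) = -3194/4549 ≈ -0.70213)
(233 + 1725)/(-3473 + m) = (233 + 1725)/(-3473 - 3194/4549) = 1958/(-15801871/4549) = 1958*(-4549/15801871) = -8906942/15801871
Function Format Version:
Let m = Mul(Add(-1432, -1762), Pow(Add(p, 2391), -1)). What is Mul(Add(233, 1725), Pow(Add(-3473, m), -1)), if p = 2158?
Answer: Rational(-8906942, 15801871) ≈ -0.56366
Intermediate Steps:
m = Rational(-3194, 4549) (m = Mul(Add(-1432, -1762), Pow(Add(2158, 2391), -1)) = Mul(-3194, Pow(4549, -1)) = Mul(-3194, Rational(1, 4549)) = Rational(-3194, 4549) ≈ -0.70213)
Mul(Add(233, 1725), Pow(Add(-3473, m), -1)) = Mul(Add(233, 1725), Pow(Add(-3473, Rational(-3194, 4549)), -1)) = Mul(1958, Pow(Rational(-15801871, 4549), -1)) = Mul(1958, Rational(-4549, 15801871)) = Rational(-8906942, 15801871)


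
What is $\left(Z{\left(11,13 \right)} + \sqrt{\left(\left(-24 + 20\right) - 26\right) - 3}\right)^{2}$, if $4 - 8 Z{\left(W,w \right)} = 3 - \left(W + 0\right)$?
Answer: $- \frac{123}{4} + 3 i \sqrt{33} \approx -30.75 + 17.234 i$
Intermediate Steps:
$Z{\left(W,w \right)} = \frac{1}{8} + \frac{W}{8}$ ($Z{\left(W,w \right)} = \frac{1}{2} - \frac{3 - \left(W + 0\right)}{8} = \frac{1}{2} - \frac{3 - W}{8} = \frac{1}{2} + \left(- \frac{3}{8} + \frac{W}{8}\right) = \frac{1}{8} + \frac{W}{8}$)
$\left(Z{\left(11,13 \right)} + \sqrt{\left(\left(-24 + 20\right) - 26\right) - 3}\right)^{2} = \left(\left(\frac{1}{8} + \frac{1}{8} \cdot 11\right) + \sqrt{\left(\left(-24 + 20\right) - 26\right) - 3}\right)^{2} = \left(\left(\frac{1}{8} + \frac{11}{8}\right) + \sqrt{\left(-4 - 26\right) - 3}\right)^{2} = \left(\frac{3}{2} + \sqrt{-30 - 3}\right)^{2} = \left(\frac{3}{2} + \sqrt{-33}\right)^{2} = \left(\frac{3}{2} + i \sqrt{33}\right)^{2}$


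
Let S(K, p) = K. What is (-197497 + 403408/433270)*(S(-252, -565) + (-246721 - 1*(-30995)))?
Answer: 9240523892116398/216635 ≈ 4.2655e+10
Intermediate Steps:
(-197497 + 403408/433270)*(S(-252, -565) + (-246721 - 1*(-30995))) = (-197497 + 403408/433270)*(-252 + (-246721 - 1*(-30995))) = (-197497 + 403408*(1/433270))*(-252 + (-246721 + 30995)) = (-197497 + 201704/216635)*(-252 - 215726) = -42784560891/216635*(-215978) = 9240523892116398/216635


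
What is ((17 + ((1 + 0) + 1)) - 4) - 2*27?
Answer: -39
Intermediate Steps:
((17 + ((1 + 0) + 1)) - 4) - 2*27 = ((17 + (1 + 1)) - 4) - 54 = ((17 + 2) - 4) - 54 = (19 - 4) - 54 = 15 - 54 = -39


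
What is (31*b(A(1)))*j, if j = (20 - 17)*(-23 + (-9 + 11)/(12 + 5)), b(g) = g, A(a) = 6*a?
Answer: -217062/17 ≈ -12768.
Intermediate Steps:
j = -1167/17 (j = 3*(-23 + 2/17) = 3*(-389/17) = -1167/17 ≈ -68.647)
(31*b(A(1)))*j = (31*(6*1))*(-1167/17) = (31*6)*(-1167/17) = 186*(-1167/17) = -217062/17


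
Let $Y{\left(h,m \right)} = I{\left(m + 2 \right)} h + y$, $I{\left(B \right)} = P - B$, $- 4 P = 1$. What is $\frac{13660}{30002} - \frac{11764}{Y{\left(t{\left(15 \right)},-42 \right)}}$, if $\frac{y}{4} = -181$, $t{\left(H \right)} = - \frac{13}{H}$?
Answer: $\frac{519005650}{32507167} \approx 15.966$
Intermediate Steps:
$P = - \frac{1}{4}$ ($P = \left(- \frac{1}{4}\right) 1 = - \frac{1}{4} \approx -0.25$)
$I{\left(B \right)} = - \frac{1}{4} - B$
$y = -724$ ($y = 4 \left(-181\right) = -724$)
$Y{\left(h,m \right)} = -724 + h \left(- \frac{9}{4} - m\right)$ ($Y{\left(h,m \right)} = \left(- \frac{1}{4} - \left(m + 2\right)\right) h - 724 = \left(- \frac{1}{4} - \left(2 + m\right)\right) h - 724 = \left(- \frac{9}{4} - m\right) h - 724 = h \left(- \frac{9}{4} - m\right) - 724 = -724 + h \left(- \frac{9}{4} - m\right)$)
$\frac{13660}{30002} - \frac{11764}{Y{\left(t{\left(15 \right)},-42 \right)}} = \frac{13660}{30002} - \frac{11764}{-724 - \frac{- \frac{13}{15} \left(9 + 4 \left(-42\right)\right)}{4}} = 13660 \cdot \frac{1}{30002} - \frac{11764}{-724 - \frac{\left(-13\right) \frac{1}{15} \left(9 - 168\right)}{4}} = \frac{6830}{15001} - \frac{11764}{-724 - \left(- \frac{13}{60}\right) \left(-159\right)} = \frac{6830}{15001} - \frac{11764}{-724 - \frac{689}{20}} = \frac{6830}{15001} - \frac{11764}{- \frac{15169}{20}} = \frac{6830}{15001} - - \frac{235280}{15169} = \frac{6830}{15001} + \frac{235280}{15169} = \frac{519005650}{32507167}$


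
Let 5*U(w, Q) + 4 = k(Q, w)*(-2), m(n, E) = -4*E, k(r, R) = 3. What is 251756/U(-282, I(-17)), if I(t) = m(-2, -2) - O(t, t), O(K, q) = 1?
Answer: -125878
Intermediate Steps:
I(t) = 7 (I(t) = -4*(-2) - 1*1 = 8 - 1 = 7)
U(w, Q) = -2 (U(w, Q) = -4/5 + (3*(-2))/5 = -4/5 + (1/5)*(-6) = -4/5 - 6/5 = -2)
251756/U(-282, I(-17)) = 251756/(-2) = 251756*(-1/2) = -125878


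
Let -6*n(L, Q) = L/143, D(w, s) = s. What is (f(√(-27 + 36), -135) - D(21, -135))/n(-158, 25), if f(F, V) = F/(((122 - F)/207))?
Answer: 7158294/9401 ≈ 761.44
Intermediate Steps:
n(L, Q) = -L/858 (n(L, Q) = -L/(6*143) = -L/858)
f(F, V) = F/(122/207 - F/207) (f(F, V) = F/(((122 - F)*(1/207))) = F/(122/207 - F/207))
(f(√(-27 + 36), -135) - D(21, -135))/n(-158, 25) = (-207*√(-27 + 36)/(-122 + √(-27 + 36)) - 1*(-135))/((-1/858*(-158))) = (-207*√9/(-122 + √9) + 135)/(79/429) = (-207*3/(-122 + 3) + 135)*(429/79) = (-207*3/(-119) + 135)*(429/79) = (-207*3*(-1/119) + 135)*(429/79) = (621/119 + 135)*(429/79) = (16686/119)*(429/79) = 7158294/9401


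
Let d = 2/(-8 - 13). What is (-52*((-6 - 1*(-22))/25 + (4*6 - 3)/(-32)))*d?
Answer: -169/2100 ≈ -0.080476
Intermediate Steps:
d = -2/21 (d = 2/(-21) = -1/21*2 = -2/21 ≈ -0.095238)
(-52*((-6 - 1*(-22))/25 + (4*6 - 3)/(-32)))*d = -52*((-6 - 1*(-22))/25 + (4*6 - 3)/(-32))*(-2/21) = -52*((-6 + 22)*(1/25) + (24 - 3)*(-1/32))*(-2/21) = -52*(16*(1/25) + 21*(-1/32))*(-2/21) = -52*(16/25 - 21/32)*(-2/21) = -52*(-13/800)*(-2/21) = (169/200)*(-2/21) = -169/2100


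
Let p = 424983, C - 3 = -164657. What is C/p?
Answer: -164654/424983 ≈ -0.38744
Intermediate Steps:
C = -164654 (C = 3 - 164657 = -164654)
C/p = -164654/424983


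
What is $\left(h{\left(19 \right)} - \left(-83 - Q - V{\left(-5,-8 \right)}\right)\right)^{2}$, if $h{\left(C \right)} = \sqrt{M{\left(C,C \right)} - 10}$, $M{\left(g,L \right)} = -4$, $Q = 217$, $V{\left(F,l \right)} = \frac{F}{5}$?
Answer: $\left(299 + i \sqrt{14}\right)^{2} \approx 89387.0 + 2237.5 i$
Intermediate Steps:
$V{\left(F,l \right)} = \frac{F}{5}$ ($V{\left(F,l \right)} = F \frac{1}{5} = \frac{F}{5}$)
$h{\left(C \right)} = i \sqrt{14}$ ($h{\left(C \right)} = \sqrt{-4 - 10} = \sqrt{-14} = i \sqrt{14}$)
$\left(h{\left(19 \right)} - \left(-83 - Q - V{\left(-5,-8 \right)}\right)\right)^{2} = \left(i \sqrt{14} + \left(217 - \left(-83 - \frac{1}{5} \left(-5\right)\right)\right)\right)^{2} = \left(i \sqrt{14} + \left(217 - \left(-83 - -1\right)\right)\right)^{2} = \left(i \sqrt{14} + \left(217 - \left(-83 + 1\right)\right)\right)^{2} = \left(i \sqrt{14} + \left(217 - -82\right)\right)^{2} = \left(i \sqrt{14} + \left(217 + 82\right)\right)^{2} = \left(i \sqrt{14} + 299\right)^{2} = \left(299 + i \sqrt{14}\right)^{2}$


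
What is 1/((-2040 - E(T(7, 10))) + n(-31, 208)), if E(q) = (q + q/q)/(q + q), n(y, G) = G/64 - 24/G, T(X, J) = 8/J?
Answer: -104/211951 ≈ -0.00049068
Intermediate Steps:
n(y, G) = -24/G + G/64 (n(y, G) = G*(1/64) - 24/G = G/64 - 24/G = -24/G + G/64)
E(q) = (1 + q)/(2*q) (E(q) = (q + 1)/((2*q)) = (1 + q)*(1/(2*q)) = (1 + q)/(2*q))
1/((-2040 - E(T(7, 10))) + n(-31, 208)) = 1/((-2040 - (1 + 8/10)/(2*(8/10))) + (-24/208 + (1/64)*208)) = 1/((-2040 - (1 + 8*(1/10))/(2*(8*(1/10)))) + (-24*1/208 + 13/4)) = 1/((-2040 - (1 + 4/5)/(2*4/5)) + (-3/26 + 13/4)) = 1/((-2040 - 5*9/(2*4*5)) + 163/52) = 1/((-2040 - 1*9/8) + 163/52) = 1/((-2040 - 9/8) + 163/52) = 1/(-16329/8 + 163/52) = 1/(-211951/104) = -104/211951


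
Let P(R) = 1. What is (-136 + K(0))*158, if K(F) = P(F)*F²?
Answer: -21488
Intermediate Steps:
K(F) = F² (K(F) = 1*F² = F²)
(-136 + K(0))*158 = (-136 + 0²)*158 = (-136 + 0)*158 = -136*158 = -21488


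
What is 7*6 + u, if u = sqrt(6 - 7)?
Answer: 42 + I ≈ 42.0 + 1.0*I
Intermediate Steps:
u = I (u = sqrt(-1) = I ≈ 1.0*I)
7*6 + u = 7*6 + I = 42 + I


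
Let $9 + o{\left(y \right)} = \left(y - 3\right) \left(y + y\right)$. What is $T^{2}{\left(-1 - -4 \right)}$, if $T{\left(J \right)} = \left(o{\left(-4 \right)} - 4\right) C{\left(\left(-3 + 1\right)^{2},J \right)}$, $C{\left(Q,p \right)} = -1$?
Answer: $1849$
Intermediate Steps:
$o{\left(y \right)} = -9 + 2 y \left(-3 + y\right)$ ($o{\left(y \right)} = -9 + \left(y - 3\right) \left(y + y\right) = -9 + \left(-3 + y\right) 2 y = -9 + 2 y \left(-3 + y\right)$)
$T{\left(J \right)} = -43$ ($T{\left(J \right)} = \left(\left(-9 - -24 + 2 \left(-4\right)^{2}\right) - 4\right) \left(-1\right) = \left(\left(-9 + 24 + 2 \cdot 16\right) - 4\right) \left(-1\right) = \left(\left(-9 + 24 + 32\right) - 4\right) \left(-1\right) = \left(47 - 4\right) \left(-1\right) = 43 \left(-1\right) = -43$)
$T^{2}{\left(-1 - -4 \right)} = \left(-43\right)^{2} = 1849$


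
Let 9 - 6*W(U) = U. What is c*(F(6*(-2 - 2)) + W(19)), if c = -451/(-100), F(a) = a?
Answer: -34727/300 ≈ -115.76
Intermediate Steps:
W(U) = 3/2 - U/6
c = 451/100 (c = -451*(-1/100) = 451/100 ≈ 4.5100)
c*(F(6*(-2 - 2)) + W(19)) = 451*(6*(-2 - 2) + (3/2 - ⅙*19))/100 = 451*(6*(-4) + (3/2 - 19/6))/100 = 451*(-24 - 5/3)/100 = (451/100)*(-77/3) = -34727/300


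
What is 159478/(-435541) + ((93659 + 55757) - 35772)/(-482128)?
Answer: -31596357647/52496627812 ≈ -0.60187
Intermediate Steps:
159478/(-435541) + ((93659 + 55757) - 35772)/(-482128) = 159478*(-1/435541) + (149416 - 35772)*(-1/482128) = -159478/435541 + 113644*(-1/482128) = -159478/435541 - 28411/120532 = -31596357647/52496627812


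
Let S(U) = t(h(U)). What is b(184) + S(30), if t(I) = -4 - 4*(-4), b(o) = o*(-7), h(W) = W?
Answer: -1276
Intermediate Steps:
b(o) = -7*o
t(I) = 12 (t(I) = -4 + 16 = 12)
S(U) = 12
b(184) + S(30) = -7*184 + 12 = -1288 + 12 = -1276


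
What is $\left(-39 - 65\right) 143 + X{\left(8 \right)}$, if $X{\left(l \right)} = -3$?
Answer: $-14875$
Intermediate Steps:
$\left(-39 - 65\right) 143 + X{\left(8 \right)} = \left(-39 - 65\right) 143 - 3 = \left(-104\right) 143 - 3 = -14872 - 3 = -14875$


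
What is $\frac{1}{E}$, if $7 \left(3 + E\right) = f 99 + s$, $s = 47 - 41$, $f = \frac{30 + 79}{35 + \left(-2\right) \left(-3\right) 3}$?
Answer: $\frac{53}{1428} \approx 0.037115$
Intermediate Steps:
$f = \frac{109}{53}$ ($f = \frac{109}{35 + 6 \cdot 3} = \frac{109}{35 + 18} = \frac{109}{53} \approx 2.0566$)
$s = 6$
$E = \frac{1428}{53}$ ($E = -3 + \frac{\frac{109}{53} \cdot 99 + 6}{7} = -3 + \frac{\frac{10791}{53} + 6}{7} = -3 + \frac{1}{7} \cdot \frac{11109}{53} = -3 + \frac{1587}{53} = \frac{1428}{53} \approx 26.943$)
$\frac{1}{E} = \frac{1}{\frac{1428}{53}} = \frac{53}{1428}$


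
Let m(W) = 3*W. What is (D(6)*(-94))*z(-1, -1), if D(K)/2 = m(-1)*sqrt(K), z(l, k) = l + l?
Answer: -1128*sqrt(6) ≈ -2763.0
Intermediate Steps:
z(l, k) = 2*l
D(K) = -6*sqrt(K) (D(K) = 2*((3*(-1))*sqrt(K)) = 2*(-3*sqrt(K)) = -6*sqrt(K))
(D(6)*(-94))*z(-1, -1) = (-6*sqrt(6)*(-94))*(2*(-1)) = (564*sqrt(6))*(-2) = -1128*sqrt(6)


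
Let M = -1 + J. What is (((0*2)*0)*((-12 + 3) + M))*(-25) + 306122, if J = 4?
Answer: 306122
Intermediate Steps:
M = 3 (M = -1 + 4 = 3)
(((0*2)*0)*((-12 + 3) + M))*(-25) + 306122 = (((0*2)*0)*((-12 + 3) + 3))*(-25) + 306122 = ((0*0)*(-9 + 3))*(-25) + 306122 = (0*(-6))*(-25) + 306122 = 0*(-25) + 306122 = 0 + 306122 = 306122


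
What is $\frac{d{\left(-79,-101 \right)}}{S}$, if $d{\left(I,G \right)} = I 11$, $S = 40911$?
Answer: $- \frac{869}{40911} \approx -0.021241$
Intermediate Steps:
$d{\left(I,G \right)} = 11 I$
$\frac{d{\left(-79,-101 \right)}}{S} = \frac{11 \left(-79\right)}{40911} = \left(-869\right) \frac{1}{40911} = - \frac{869}{40911}$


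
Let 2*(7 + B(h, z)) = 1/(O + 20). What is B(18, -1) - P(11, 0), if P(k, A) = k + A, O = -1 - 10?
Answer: -323/18 ≈ -17.944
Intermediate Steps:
O = -11
P(k, A) = A + k
B(h, z) = -125/18 (B(h, z) = -7 + 1/(2*(-11 + 20)) = -7 + (½)/9 = -7 + (½)*(⅑) = -7 + 1/18 = -125/18)
B(18, -1) - P(11, 0) = -125/18 - (0 + 11) = -125/18 - 1*11 = -125/18 - 11 = -323/18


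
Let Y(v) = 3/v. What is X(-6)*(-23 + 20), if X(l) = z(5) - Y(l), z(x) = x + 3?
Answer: -51/2 ≈ -25.500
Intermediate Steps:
z(x) = 3 + x
X(l) = 8 - 3/l (X(l) = (3 + 5) - 3/l = 8 - 3/l)
X(-6)*(-23 + 20) = (8 - 3/(-6))*(-23 + 20) = (8 - 3*(-⅙))*(-3) = (8 + ½)*(-3) = (17/2)*(-3) = -51/2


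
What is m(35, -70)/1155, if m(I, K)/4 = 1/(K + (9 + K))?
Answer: -4/151305 ≈ -2.6437e-5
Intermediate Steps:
m(I, K) = 4/(9 + 2*K) (m(I, K) = 4/(K + (9 + K)) = 4/(9 + 2*K))
m(35, -70)/1155 = (4/(9 + 2*(-70)))/1155 = (4/(9 - 140))*(1/1155) = (4/(-131))*(1/1155) = (4*(-1/131))*(1/1155) = -4/131*1/1155 = -4/151305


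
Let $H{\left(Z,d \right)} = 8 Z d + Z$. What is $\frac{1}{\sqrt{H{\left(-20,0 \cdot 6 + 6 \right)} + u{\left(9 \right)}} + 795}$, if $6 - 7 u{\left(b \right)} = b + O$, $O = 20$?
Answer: $\frac{5565}{4431058} - \frac{i \sqrt{48181}}{4431058} \approx 0.0012559 - 4.9537 \cdot 10^{-5} i$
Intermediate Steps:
$H{\left(Z,d \right)} = Z + 8 Z d$ ($H{\left(Z,d \right)} = 8 Z d + Z = Z + 8 Z d$)
$u{\left(b \right)} = -2 - \frac{b}{7}$ ($u{\left(b \right)} = \frac{6}{7} - \frac{b + 20}{7} = \frac{6}{7} - \frac{20 + b}{7} = \frac{6}{7} - \left(\frac{20}{7} + \frac{b}{7}\right) = -2 - \frac{b}{7}$)
$\frac{1}{\sqrt{H{\left(-20,0 \cdot 6 + 6 \right)} + u{\left(9 \right)}} + 795} = \frac{1}{\sqrt{- 20 \left(1 + 8 \left(0 \cdot 6 + 6\right)\right) - \frac{23}{7}} + 795} = \frac{1}{\sqrt{- 20 \left(1 + 8 \left(0 + 6\right)\right) - \frac{23}{7}} + 795} = \frac{1}{\sqrt{- 20 \left(1 + 8 \cdot 6\right) - \frac{23}{7}} + 795} = \frac{1}{\sqrt{- 20 \left(1 + 48\right) - \frac{23}{7}} + 795} = \frac{1}{\sqrt{\left(-20\right) 49 - \frac{23}{7}} + 795} = \frac{1}{\sqrt{-980 - \frac{23}{7}} + 795} = \frac{1}{\sqrt{- \frac{6883}{7}} + 795} = \frac{1}{\frac{i \sqrt{48181}}{7} + 795} = \frac{1}{795 + \frac{i \sqrt{48181}}{7}}$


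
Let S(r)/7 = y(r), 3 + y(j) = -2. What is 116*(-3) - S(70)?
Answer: -313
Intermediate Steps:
y(j) = -5 (y(j) = -3 - 2 = -5)
S(r) = -35 (S(r) = 7*(-5) = -35)
116*(-3) - S(70) = 116*(-3) - 1*(-35) = -348 + 35 = -313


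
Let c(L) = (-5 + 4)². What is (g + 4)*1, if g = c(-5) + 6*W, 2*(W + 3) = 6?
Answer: 5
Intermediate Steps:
c(L) = 1 (c(L) = (-1)² = 1)
W = 0 (W = -3 + (½)*6 = -3 + 3 = 0)
g = 1 (g = 1 + 6*0 = 1 + 0 = 1)
(g + 4)*1 = (1 + 4)*1 = 5*1 = 5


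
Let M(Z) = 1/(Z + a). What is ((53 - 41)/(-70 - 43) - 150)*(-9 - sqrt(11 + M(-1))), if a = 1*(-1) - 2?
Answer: 152658/113 + 8481*sqrt(43)/113 ≈ 1843.1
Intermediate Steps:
a = -3 (a = -1 - 2 = -3)
M(Z) = 1/(-3 + Z) (M(Z) = 1/(Z - 3) = 1/(-3 + Z))
((53 - 41)/(-70 - 43) - 150)*(-9 - sqrt(11 + M(-1))) = ((53 - 41)/(-70 - 43) - 150)*(-9 - sqrt(11 + 1/(-3 - 1))) = (12/(-113) - 150)*(-9 - sqrt(11 + 1/(-4))) = (12*(-1/113) - 150)*(-9 - sqrt(11 - 1/4)) = (-12/113 - 150)*(-9 - sqrt(43/4)) = -16962*(-9 - sqrt(43)/2)/113 = 152658/113 + 8481*sqrt(43)/113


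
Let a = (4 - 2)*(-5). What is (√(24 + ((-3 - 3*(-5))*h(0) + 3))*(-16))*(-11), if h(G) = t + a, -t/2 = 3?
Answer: 176*I*√165 ≈ 2260.8*I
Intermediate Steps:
a = -10 (a = 2*(-5) = -10)
t = -6 (t = -2*3 = -6)
h(G) = -16 (h(G) = -6 - 10 = -16)
(√(24 + ((-3 - 3*(-5))*h(0) + 3))*(-16))*(-11) = (√(24 + ((-3 - 3*(-5))*(-16) + 3))*(-16))*(-11) = (√(24 + ((-3 + 15)*(-16) + 3))*(-16))*(-11) = (√(24 + (12*(-16) + 3))*(-16))*(-11) = (√(24 + (-192 + 3))*(-16))*(-11) = (√(24 - 189)*(-16))*(-11) = (√(-165)*(-16))*(-11) = ((I*√165)*(-16))*(-11) = -16*I*√165*(-11) = 176*I*√165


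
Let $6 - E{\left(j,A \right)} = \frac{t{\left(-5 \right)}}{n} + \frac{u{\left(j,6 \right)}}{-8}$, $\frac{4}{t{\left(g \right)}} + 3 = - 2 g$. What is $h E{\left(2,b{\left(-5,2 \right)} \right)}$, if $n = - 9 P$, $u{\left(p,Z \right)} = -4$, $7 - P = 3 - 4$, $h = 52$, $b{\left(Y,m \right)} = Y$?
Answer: $\frac{18044}{63} \approx 286.41$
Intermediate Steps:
$P = 8$ ($P = 7 - \left(3 - 4\right) = 7 - -1 = 7 + 1 = 8$)
$t{\left(g \right)} = \frac{4}{-3 - 2 g}$
$n = -72$ ($n = \left(-9\right) 8 = -72$)
$E{\left(j,A \right)} = \frac{347}{63}$ ($E{\left(j,A \right)} = 6 - \left(\frac{\left(-4\right) \frac{1}{3 + 2 \left(-5\right)}}{-72} - \frac{4}{-8}\right) = 6 - \left(- \frac{4}{3 - 10} \left(- \frac{1}{72}\right) - - \frac{1}{2}\right) = 6 - \left(- \frac{4}{-7} \left(- \frac{1}{72}\right) + \frac{1}{2}\right) = 6 - \left(\left(-4\right) \left(- \frac{1}{7}\right) \left(- \frac{1}{72}\right) + \frac{1}{2}\right) = 6 - \left(\frac{4}{7} \left(- \frac{1}{72}\right) + \frac{1}{2}\right) = 6 - \left(- \frac{1}{126} + \frac{1}{2}\right) = 6 - \frac{31}{63} = \frac{347}{63}$)
$h E{\left(2,b{\left(-5,2 \right)} \right)} = 52 \cdot \frac{347}{63} = \frac{18044}{63}$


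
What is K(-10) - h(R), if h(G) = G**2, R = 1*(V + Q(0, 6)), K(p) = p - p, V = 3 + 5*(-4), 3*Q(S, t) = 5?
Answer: -2116/9 ≈ -235.11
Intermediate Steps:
Q(S, t) = 5/3 (Q(S, t) = (1/3)*5 = 5/3)
V = -17 (V = 3 - 20 = -17)
K(p) = 0
R = -46/3 (R = 1*(-17 + 5/3) = 1*(-46/3) = -46/3 ≈ -15.333)
K(-10) - h(R) = 0 - (-46/3)**2 = 0 - 1*2116/9 = 0 - 2116/9 = -2116/9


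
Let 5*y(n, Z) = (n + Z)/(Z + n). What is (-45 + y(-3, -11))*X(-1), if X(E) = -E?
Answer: -224/5 ≈ -44.800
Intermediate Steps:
y(n, Z) = 1/5 (y(n, Z) = ((n + Z)/(Z + n))/5 = ((Z + n)/(Z + n))/5 = (1/5)*1 = 1/5)
(-45 + y(-3, -11))*X(-1) = (-45 + 1/5)*(-1*(-1)) = -224/5*1 = -224/5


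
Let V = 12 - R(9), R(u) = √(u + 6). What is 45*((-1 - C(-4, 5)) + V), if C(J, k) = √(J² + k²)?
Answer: 495 - 45*√15 - 45*√41 ≈ 32.575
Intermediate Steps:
R(u) = √(6 + u)
V = 12 - √15 (V = 12 - √(6 + 9) = 12 - √15 ≈ 8.1270)
45*((-1 - C(-4, 5)) + V) = 45*((-1 - √((-4)² + 5²)) + (12 - √15)) = 45*((-1 - √(16 + 25)) + (12 - √15)) = 45*((-1 - √41) + (12 - √15)) = 45*(11 - √15 - √41) = 495 - 45*√15 - 45*√41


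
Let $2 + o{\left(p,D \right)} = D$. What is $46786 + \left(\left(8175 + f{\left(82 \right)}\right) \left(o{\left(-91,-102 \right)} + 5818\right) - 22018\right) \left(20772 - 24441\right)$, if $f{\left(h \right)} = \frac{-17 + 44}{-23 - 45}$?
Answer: $- \frac{5824097643557}{34} \approx -1.713 \cdot 10^{11}$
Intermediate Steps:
$f{\left(h \right)} = - \frac{27}{68}$ ($f{\left(h \right)} = \frac{27}{-68} = 27 \left(- \frac{1}{68}\right) = - \frac{27}{68}$)
$o{\left(p,D \right)} = -2 + D$
$46786 + \left(\left(8175 + f{\left(82 \right)}\right) \left(o{\left(-91,-102 \right)} + 5818\right) - 22018\right) \left(20772 - 24441\right) = 46786 + \left(\left(8175 - \frac{27}{68}\right) \left(\left(-2 - 102\right) + 5818\right) - 22018\right) \left(20772 - 24441\right) = 46786 + \left(\frac{555873 \left(-104 + 5818\right)}{68} - 22018\right) \left(-3669\right) = 46786 + \left(\frac{555873}{68} \cdot 5714 - 22018\right) \left(-3669\right) = 46786 + \left(\frac{1588129161}{34} - 22018\right) \left(-3669\right) = 46786 + \frac{1587380549}{34} \left(-3669\right) = 46786 - \frac{5824099234281}{34} = - \frac{5824097643557}{34}$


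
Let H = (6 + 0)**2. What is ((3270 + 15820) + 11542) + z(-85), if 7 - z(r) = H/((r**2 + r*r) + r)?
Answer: 440129199/14365 ≈ 30639.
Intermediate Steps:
H = 36 (H = 6**2 = 36)
z(r) = 7 - 36/(r + 2*r**2) (z(r) = 7 - 36/((r**2 + r*r) + r) = 7 - 36/((r**2 + r**2) + r) = 7 - 36/(2*r**2 + r) = 7 - 36/(r + 2*r**2))
((3270 + 15820) + 11542) + z(-85) = ((3270 + 15820) + 11542) + (-36 + 7*(-85) + 14*(-85)**2)/((-85)*(1 + 2*(-85))) = (19090 + 11542) - (-36 - 595 + 14*7225)/(85*(1 - 170)) = 30632 - 1/85*(-36 - 595 + 101150)/(-169) = 30632 - 1/85*(-1/169)*100519 = 30632 + 100519/14365 = 440129199/14365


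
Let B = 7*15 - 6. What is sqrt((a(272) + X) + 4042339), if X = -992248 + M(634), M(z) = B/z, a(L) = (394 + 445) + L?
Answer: sqrt(1226449013878)/634 ≈ 1746.8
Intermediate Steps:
B = 99 (B = 105 - 6 = 99)
a(L) = 839 + L
M(z) = 99/z
X = -629085133/634 (X = -992248 + 99/634 = -629085133/634 ≈ -9.9225e+5)
sqrt((a(272) + X) + 4042339) = sqrt(((839 + 272) - 629085133/634) + 4042339) = sqrt((1111 - 629085133/634) + 4042339) = sqrt(-628380759/634 + 4042339) = sqrt(1934462167/634) = sqrt(1226449013878)/634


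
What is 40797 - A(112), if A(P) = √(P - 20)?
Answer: 40797 - 2*√23 ≈ 40787.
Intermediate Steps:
A(P) = √(-20 + P)
40797 - A(112) = 40797 - √(-20 + 112) = 40797 - √92 = 40797 - 2*√23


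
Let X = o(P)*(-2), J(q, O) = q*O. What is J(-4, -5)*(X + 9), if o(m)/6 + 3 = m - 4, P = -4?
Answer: 2820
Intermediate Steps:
o(m) = -42 + 6*m (o(m) = -18 + 6*(m - 4) = -18 + 6*(-4 + m) = -18 + (-24 + 6*m) = -42 + 6*m)
J(q, O) = O*q
X = 132 (X = (-42 + 6*(-4))*(-2) = (-42 - 24)*(-2) = -66*(-2) = 132)
J(-4, -5)*(X + 9) = (-5*(-4))*(132 + 9) = 20*141 = 2820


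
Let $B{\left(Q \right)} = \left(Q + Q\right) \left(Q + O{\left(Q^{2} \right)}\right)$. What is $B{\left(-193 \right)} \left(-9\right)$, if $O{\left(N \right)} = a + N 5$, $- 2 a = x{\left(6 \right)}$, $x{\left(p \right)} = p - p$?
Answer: $646344648$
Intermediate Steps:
$x{\left(p \right)} = 0$
$a = 0$ ($a = \left(- \frac{1}{2}\right) 0 = 0$)
$O{\left(N \right)} = 5 N$ ($O{\left(N \right)} = 0 + N 5 = 0 + 5 N = 5 N$)
$B{\left(Q \right)} = 2 Q \left(Q + 5 Q^{2}\right)$ ($B{\left(Q \right)} = \left(Q + Q\right) \left(Q + 5 Q^{2}\right) = 2 Q \left(Q + 5 Q^{2}\right)$)
$B{\left(-193 \right)} \left(-9\right) = \left(-193\right)^{2} \left(2 + 10 \left(-193\right)\right) \left(-9\right) = 37249 \left(2 - 1930\right) \left(-9\right) = 37249 \left(-1928\right) \left(-9\right) = \left(-71816072\right) \left(-9\right) = 646344648$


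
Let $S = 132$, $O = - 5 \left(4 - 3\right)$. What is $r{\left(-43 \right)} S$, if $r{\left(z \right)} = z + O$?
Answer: $-6336$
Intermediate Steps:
$O = -5$ ($O = \left(-5\right) 1 = -5$)
$r{\left(z \right)} = -5 + z$ ($r{\left(z \right)} = z - 5 = -5 + z$)
$r{\left(-43 \right)} S = \left(-5 - 43\right) 132 = \left(-48\right) 132 = -6336$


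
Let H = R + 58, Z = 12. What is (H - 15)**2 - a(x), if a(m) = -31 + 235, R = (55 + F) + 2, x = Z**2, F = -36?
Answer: 3892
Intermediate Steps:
x = 144 (x = 12**2 = 144)
R = 21 (R = (55 - 36) + 2 = 19 + 2 = 21)
a(m) = 204
H = 79 (H = 21 + 58 = 79)
(H - 15)**2 - a(x) = (79 - 15)**2 - 1*204 = 64**2 - 204 = 4096 - 204 = 3892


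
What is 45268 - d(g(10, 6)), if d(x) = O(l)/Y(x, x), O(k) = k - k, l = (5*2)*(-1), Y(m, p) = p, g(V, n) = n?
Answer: 45268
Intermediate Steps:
l = -10 (l = 10*(-1) = -10)
O(k) = 0
d(x) = 0 (d(x) = 0/x = 0)
45268 - d(g(10, 6)) = 45268 - 1*0 = 45268 + 0 = 45268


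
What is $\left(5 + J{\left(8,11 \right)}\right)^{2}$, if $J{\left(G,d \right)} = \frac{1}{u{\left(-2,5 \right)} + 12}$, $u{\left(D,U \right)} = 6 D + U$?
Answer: $\frac{676}{25} \approx 27.04$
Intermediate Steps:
$u{\left(D,U \right)} = U + 6 D$
$J{\left(G,d \right)} = \frac{1}{5}$ ($J{\left(G,d \right)} = \frac{1}{\left(5 + 6 \left(-2\right)\right) + 12} = \frac{1}{\left(5 - 12\right) + 12} = \frac{1}{-7 + 12} = \frac{1}{5}$)
$\left(5 + J{\left(8,11 \right)}\right)^{2} = \left(5 + \frac{1}{5}\right)^{2} = \left(\frac{26}{5}\right)^{2} = \frac{676}{25}$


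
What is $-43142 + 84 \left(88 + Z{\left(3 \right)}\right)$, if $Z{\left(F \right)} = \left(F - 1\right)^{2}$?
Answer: $-35414$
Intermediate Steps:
$Z{\left(F \right)} = \left(-1 + F\right)^{2}$
$-43142 + 84 \left(88 + Z{\left(3 \right)}\right) = -43142 + 84 \left(88 + \left(-1 + 3\right)^{2}\right) = -43142 + 84 \left(88 + 2^{2}\right) = -43142 + 84 \left(88 + 4\right) = -43142 + 84 \cdot 92 = -43142 + 7728 = -35414$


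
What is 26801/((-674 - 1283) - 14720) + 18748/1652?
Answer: 67096286/6887601 ≈ 9.7416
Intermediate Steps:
26801/((-674 - 1283) - 14720) + 18748/1652 = 26801/(-1957 - 14720) + 18748*(1/1652) = 26801/(-16677) + 4687/413 = 26801*(-1/16677) + 4687/413 = -26801/16677 + 4687/413 = 67096286/6887601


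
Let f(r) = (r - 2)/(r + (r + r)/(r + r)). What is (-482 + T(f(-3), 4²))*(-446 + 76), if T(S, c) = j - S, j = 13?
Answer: 174455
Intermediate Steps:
f(r) = (-2 + r)/(1 + r) (f(r) = (-2 + r)/(r + (2*r)/((2*r))) = (-2 + r)/(r + (2*r)*(1/(2*r))) = (-2 + r)/(r + 1) = (-2 + r)/(1 + r))
T(S, c) = 13 - S
(-482 + T(f(-3), 4²))*(-446 + 76) = (-482 + (13 - (-2 - 3)/(1 - 3)))*(-446 + 76) = (-482 + (13 - (-5)/(-2)))*(-370) = (-482 + (13 - (-1)*(-5)/2))*(-370) = (-482 + (13 - 1*5/2))*(-370) = (-482 + (13 - 5/2))*(-370) = (-482 + 21/2)*(-370) = -943/2*(-370) = 174455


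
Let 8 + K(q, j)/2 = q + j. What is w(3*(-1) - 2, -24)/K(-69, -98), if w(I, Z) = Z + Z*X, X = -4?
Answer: -36/175 ≈ -0.20571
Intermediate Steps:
K(q, j) = -16 + 2*j + 2*q (K(q, j) = -16 + 2*(q + j) = -16 + 2*(j + q) = -16 + (2*j + 2*q) = -16 + 2*j + 2*q)
w(I, Z) = -3*Z (w(I, Z) = Z + Z*(-4) = Z - 4*Z = -3*Z)
w(3*(-1) - 2, -24)/K(-69, -98) = (-3*(-24))/(-16 + 2*(-98) + 2*(-69)) = 72/(-16 - 196 - 138) = 72/(-350) = 72*(-1/350) = -36/175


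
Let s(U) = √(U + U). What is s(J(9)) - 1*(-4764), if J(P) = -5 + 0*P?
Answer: 4764 + I*√10 ≈ 4764.0 + 3.1623*I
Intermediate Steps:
J(P) = -5 (J(P) = -5 + 0 = -5)
s(U) = √2*√U (s(U) = √(2*U) = √2*√U)
s(J(9)) - 1*(-4764) = √2*√(-5) - 1*(-4764) = √2*(I*√5) + 4764 = I*√10 + 4764 = 4764 + I*√10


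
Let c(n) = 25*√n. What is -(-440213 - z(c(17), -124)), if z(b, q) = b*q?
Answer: 440213 - 3100*√17 ≈ 4.2743e+5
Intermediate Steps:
-(-440213 - z(c(17), -124)) = -(-440213 - 25*√17*(-124)) = -(-440213 - (-3100)*√17) = -(-440213 + 3100*√17) = 440213 - 3100*√17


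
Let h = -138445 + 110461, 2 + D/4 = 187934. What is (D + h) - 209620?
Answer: 514124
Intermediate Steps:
D = 751728 (D = -8 + 4*187934 = -8 + 751736 = 751728)
h = -27984
(D + h) - 209620 = (751728 - 27984) - 209620 = 723744 - 209620 = 514124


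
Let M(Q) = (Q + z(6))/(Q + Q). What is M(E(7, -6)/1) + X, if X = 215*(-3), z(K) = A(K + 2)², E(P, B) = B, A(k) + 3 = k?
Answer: -7759/12 ≈ -646.58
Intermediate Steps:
A(k) = -3 + k
z(K) = (-1 + K)² (z(K) = (-3 + (K + 2))² = (-3 + (2 + K))² = (-1 + K)²)
X = -645
M(Q) = (25 + Q)/(2*Q) (M(Q) = (Q + (-1 + 6)²)/(Q + Q) = (Q + 5²)/((2*Q)) = (Q + 25)*(1/(2*Q)) = (25 + Q)*(1/(2*Q)) = (25 + Q)/(2*Q))
M(E(7, -6)/1) + X = (25 - 6/1)/(2*((-6/1))) - 645 = (25 - 6*1)/(2*((-6*1))) - 645 = (½)*(25 - 6)/(-6) - 645 = (½)*(-⅙)*19 - 645 = -19/12 - 645 = -7759/12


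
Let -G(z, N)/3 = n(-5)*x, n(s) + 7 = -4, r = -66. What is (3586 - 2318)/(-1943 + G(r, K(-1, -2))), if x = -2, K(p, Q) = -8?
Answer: -1268/2009 ≈ -0.63116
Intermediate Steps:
n(s) = -11 (n(s) = -7 - 4 = -11)
G(z, N) = -66 (G(z, N) = -(-33)*(-2) = -3*22 = -66)
(3586 - 2318)/(-1943 + G(r, K(-1, -2))) = (3586 - 2318)/(-1943 - 66) = 1268/(-2009) = 1268*(-1/2009) = -1268/2009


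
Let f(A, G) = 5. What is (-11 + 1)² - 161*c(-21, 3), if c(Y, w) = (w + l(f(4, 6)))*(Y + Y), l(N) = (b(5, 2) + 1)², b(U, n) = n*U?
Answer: 838588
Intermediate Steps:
b(U, n) = U*n
l(N) = 121 (l(N) = (5*2 + 1)² = (10 + 1)² = 11² = 121)
c(Y, w) = 2*Y*(121 + w) (c(Y, w) = (w + 121)*(Y + Y) = (121 + w)*(2*Y) = 2*Y*(121 + w))
(-11 + 1)² - 161*c(-21, 3) = (-11 + 1)² - 322*(-21)*(121 + 3) = (-10)² - 322*(-21)*124 = 100 - 161*(-5208) = 100 + 838488 = 838588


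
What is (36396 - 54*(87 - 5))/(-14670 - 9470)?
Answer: -7992/6035 ≈ -1.3243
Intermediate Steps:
(36396 - 54*(87 - 5))/(-14670 - 9470) = (36396 - 54*82)/(-24140) = (36396 - 4428)*(-1/24140) = 31968*(-1/24140) = -7992/6035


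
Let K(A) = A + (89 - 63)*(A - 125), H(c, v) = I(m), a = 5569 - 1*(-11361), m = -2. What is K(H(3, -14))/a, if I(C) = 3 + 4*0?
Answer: -3169/16930 ≈ -0.18718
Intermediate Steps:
a = 16930 (a = 5569 + 11361 = 16930)
I(C) = 3 (I(C) = 3 + 0 = 3)
H(c, v) = 3
K(A) = -3250 + 27*A (K(A) = A + 26*(-125 + A) = A + (-3250 + 26*A) = -3250 + 27*A)
K(H(3, -14))/a = (-3250 + 27*3)/16930 = (-3250 + 81)*(1/16930) = -3169*1/16930 = -3169/16930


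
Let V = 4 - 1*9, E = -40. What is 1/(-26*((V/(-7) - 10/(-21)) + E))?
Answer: 21/21190 ≈ 0.00099103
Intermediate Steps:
V = -5 (V = 4 - 9 = -5)
1/(-26*((V/(-7) - 10/(-21)) + E)) = 1/(-26*((-5/(-7) - 10/(-21)) - 40)) = 1/(-26*((-5*(-⅐) - 10*(-1/21)) - 40)) = 1/(-26*((5/7 + 10/21) - 40)) = 1/(-26*(25/21 - 40)) = 1/(-26*(-815/21)) = 1/(21190/21) = 21/21190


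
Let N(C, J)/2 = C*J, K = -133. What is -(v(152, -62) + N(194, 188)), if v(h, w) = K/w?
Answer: -4522661/62 ≈ -72946.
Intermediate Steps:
v(h, w) = -133/w
N(C, J) = 2*C*J (N(C, J) = 2*(C*J) = 2*C*J)
-(v(152, -62) + N(194, 188)) = -(-133/(-62) + 2*194*188) = -(-133*(-1/62) + 72944) = -(133/62 + 72944) = -1*4522661/62 = -4522661/62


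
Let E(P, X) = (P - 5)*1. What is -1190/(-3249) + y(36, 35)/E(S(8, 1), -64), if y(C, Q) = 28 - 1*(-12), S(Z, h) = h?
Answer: -31300/3249 ≈ -9.6337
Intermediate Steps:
y(C, Q) = 40 (y(C, Q) = 28 + 12 = 40)
E(P, X) = -5 + P (E(P, X) = (-5 + P)*1 = -5 + P)
-1190/(-3249) + y(36, 35)/E(S(8, 1), -64) = -1190/(-3249) + 40/(-5 + 1) = -1190*(-1/3249) + 40/(-4) = 1190/3249 + 40*(-1/4) = 1190/3249 - 10 = -31300/3249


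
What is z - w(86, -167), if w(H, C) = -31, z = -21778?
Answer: -21747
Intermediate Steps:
z - w(86, -167) = -21778 - 1*(-31) = -21778 + 31 = -21747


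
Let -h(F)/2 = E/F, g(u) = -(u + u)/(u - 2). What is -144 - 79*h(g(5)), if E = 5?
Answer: -381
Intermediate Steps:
g(u) = -2*u/(-2 + u)
h(F) = -10/F
-144 - 79*h(g(5)) = -144 - (-790)/((-2*5/(-2 + 5))) = -144 - (-790)/((-2*5/3)) = -144 - (-790)/((-2*5*1/3)) = -144 - (-790)/(-10/3) = -144 - (-790)*(-3)/10 = -144 - 79*3 = -144 - 237 = -381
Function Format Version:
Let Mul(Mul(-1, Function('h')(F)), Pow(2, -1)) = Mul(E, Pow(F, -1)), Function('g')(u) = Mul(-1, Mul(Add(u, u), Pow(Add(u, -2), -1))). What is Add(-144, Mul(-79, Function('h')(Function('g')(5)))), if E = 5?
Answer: -381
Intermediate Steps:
Function('g')(u) = Mul(-2, u, Pow(Add(-2, u), -1)) (Function('g')(u) = Mul(-1, Mul(Mul(2, u), Pow(Add(-2, u), -1))) = Mul(-1, Mul(2, u, Pow(Add(-2, u), -1))) = Mul(-2, u, Pow(Add(-2, u), -1)))
Function('h')(F) = Mul(-10, Pow(F, -1)) (Function('h')(F) = Mul(-2, Mul(5, Pow(F, -1))) = Mul(-10, Pow(F, -1)))
Add(-144, Mul(-79, Function('h')(Function('g')(5)))) = Add(-144, Mul(-79, Mul(-10, Pow(Mul(-2, 5, Pow(Add(-2, 5), -1)), -1)))) = Add(-144, Mul(-79, Mul(-10, Pow(Mul(-2, 5, Pow(3, -1)), -1)))) = Add(-144, Mul(-79, Mul(-10, Pow(Mul(-2, 5, Rational(1, 3)), -1)))) = Add(-144, Mul(-79, Mul(-10, Pow(Rational(-10, 3), -1)))) = Add(-144, Mul(-79, Mul(-10, Rational(-3, 10)))) = Add(-144, Mul(-79, 3)) = Add(-144, -237) = -381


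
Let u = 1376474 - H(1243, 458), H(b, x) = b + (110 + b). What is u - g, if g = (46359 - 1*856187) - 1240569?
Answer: 3424275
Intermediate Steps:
H(b, x) = 110 + 2*b
g = -2050397 (g = (46359 - 856187) - 1240569 = -809828 - 1240569 = -2050397)
u = 1373878 (u = 1376474 - (110 + 2*1243) = 1376474 - (110 + 2486) = 1376474 - 1*2596 = 1376474 - 2596 = 1373878)
u - g = 1373878 - 1*(-2050397) = 1373878 + 2050397 = 3424275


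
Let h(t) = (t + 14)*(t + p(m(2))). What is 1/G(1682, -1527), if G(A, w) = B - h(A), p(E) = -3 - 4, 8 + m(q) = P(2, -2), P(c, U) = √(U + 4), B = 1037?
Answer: -1/2839763 ≈ -3.5214e-7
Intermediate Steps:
P(c, U) = √(4 + U)
m(q) = -8 + √2 (m(q) = -8 + √(4 - 2) = -8 + √2)
p(E) = -7
h(t) = (-7 + t)*(14 + t) (h(t) = (t + 14)*(t - 7) = (14 + t)*(-7 + t) = (-7 + t)*(14 + t))
G(A, w) = 1135 - A² - 7*A (G(A, w) = 1037 - (-98 + A² + 7*A) = 1037 + (98 - A² - 7*A) = 1135 - A² - 7*A)
1/G(1682, -1527) = 1/(1135 - 1*1682² - 7*1682) = 1/(1135 - 1*2829124 - 11774) = 1/(1135 - 2829124 - 11774) = 1/(-2839763) = -1/2839763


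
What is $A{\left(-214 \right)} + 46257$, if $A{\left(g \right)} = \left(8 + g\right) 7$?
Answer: $44815$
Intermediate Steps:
$A{\left(g \right)} = 56 + 7 g$
$A{\left(-214 \right)} + 46257 = \left(56 + 7 \left(-214\right)\right) + 46257 = \left(56 - 1498\right) + 46257 = -1442 + 46257 = 44815$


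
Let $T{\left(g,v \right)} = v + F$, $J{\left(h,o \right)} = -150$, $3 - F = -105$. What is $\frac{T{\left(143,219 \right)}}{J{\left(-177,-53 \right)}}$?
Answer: $- \frac{109}{50} \approx -2.18$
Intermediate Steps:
$F = 108$ ($F = 3 - -105 = 3 + 105 = 108$)
$T{\left(g,v \right)} = 108 + v$ ($T{\left(g,v \right)} = v + 108 = 108 + v$)
$\frac{T{\left(143,219 \right)}}{J{\left(-177,-53 \right)}} = \frac{108 + 219}{-150} = 327 \left(- \frac{1}{150}\right) = - \frac{109}{50}$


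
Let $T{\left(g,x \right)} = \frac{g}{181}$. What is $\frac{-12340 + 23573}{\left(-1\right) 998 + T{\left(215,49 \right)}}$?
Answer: $- \frac{2033173}{180423} \approx -11.269$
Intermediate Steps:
$T{\left(g,x \right)} = \frac{g}{181}$ ($T{\left(g,x \right)} = g \frac{1}{181} = \frac{g}{181}$)
$\frac{-12340 + 23573}{\left(-1\right) 998 + T{\left(215,49 \right)}} = \frac{-12340 + 23573}{\left(-1\right) 998 + \frac{1}{181} \cdot 215} = \frac{11233}{-998 + \frac{215}{181}} = \frac{11233}{- \frac{180423}{181}} = 11233 \left(- \frac{181}{180423}\right) = - \frac{2033173}{180423}$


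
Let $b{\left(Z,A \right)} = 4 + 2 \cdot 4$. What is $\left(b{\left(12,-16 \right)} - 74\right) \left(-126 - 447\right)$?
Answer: $35526$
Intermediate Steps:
$b{\left(Z,A \right)} = 12$ ($b{\left(Z,A \right)} = 4 + 8 = 12$)
$\left(b{\left(12,-16 \right)} - 74\right) \left(-126 - 447\right) = \left(12 - 74\right) \left(-126 - 447\right) = \left(-62\right) \left(-573\right) = 35526$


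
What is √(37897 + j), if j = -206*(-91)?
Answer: √56643 ≈ 238.00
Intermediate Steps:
j = 18746
√(37897 + j) = √(37897 + 18746) = √56643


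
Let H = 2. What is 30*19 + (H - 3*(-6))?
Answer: 590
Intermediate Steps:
30*19 + (H - 3*(-6)) = 30*19 + (2 - 3*(-6)) = 570 + (2 + 18) = 570 + 20 = 590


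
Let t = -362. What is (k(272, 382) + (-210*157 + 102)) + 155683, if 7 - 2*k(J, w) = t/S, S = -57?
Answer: 14000947/114 ≈ 1.2282e+5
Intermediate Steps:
k(J, w) = 37/114 (k(J, w) = 7/2 - (-181)/(-57) = 7/2 - (-181)*(-1)/57 = 7/2 - ½*362/57 = 7/2 - 181/57 = 37/114)
(k(272, 382) + (-210*157 + 102)) + 155683 = (37/114 + (-210*157 + 102)) + 155683 = (37/114 + (-32970 + 102)) + 155683 = (37/114 - 32868) + 155683 = -3746915/114 + 155683 = 14000947/114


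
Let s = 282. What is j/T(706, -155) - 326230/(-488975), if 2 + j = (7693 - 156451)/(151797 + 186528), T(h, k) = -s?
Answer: 70063203414/103671012575 ≈ 0.67582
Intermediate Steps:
T(h, k) = -282 (T(h, k) = -1*282 = -282)
j = -275136/112775 (j = -2 + (7693 - 156451)/(151797 + 186528) = -2 - 148758/338325 = -2 - 148758*1/338325 = -2 - 49586/112775 = -275136/112775 ≈ -2.4397)
j/T(706, -155) - 326230/(-488975) = -275136/112775/(-282) - 326230/(-488975) = -275136/112775*(-1/282) - 326230*(-1/488975) = 45856/5300425 + 65246/97795 = 70063203414/103671012575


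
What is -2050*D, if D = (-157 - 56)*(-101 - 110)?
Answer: -92133150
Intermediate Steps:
D = 44943 (D = -213*(-211) = 44943)
-2050*D = -2050*44943 = -92133150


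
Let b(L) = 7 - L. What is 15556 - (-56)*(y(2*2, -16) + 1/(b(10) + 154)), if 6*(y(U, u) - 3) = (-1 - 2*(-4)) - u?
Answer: 7220384/453 ≈ 15939.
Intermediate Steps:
y(U, u) = 25/6 - u/6 (y(U, u) = 3 + ((-1 - 2*(-4)) - u)/6 = 3 + ((-1 + 8) - u)/6 = 3 + (7 - u)/6 = 3 + (7/6 - u/6) = 25/6 - u/6)
15556 - (-56)*(y(2*2, -16) + 1/(b(10) + 154)) = 15556 - (-56)*((25/6 - ⅙*(-16)) + 1/((7 - 1*10) + 154)) = 15556 - (-56)*((25/6 + 8/3) + 1/((7 - 10) + 154)) = 15556 - (-56)*(41/6 + 1/(-3 + 154)) = 15556 - (-56)*(41/6 + 1/151) = 15556 - (-56)*6197/906 = 15556 - 1*(-173516/453) = 15556 + 173516/453 = 7220384/453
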